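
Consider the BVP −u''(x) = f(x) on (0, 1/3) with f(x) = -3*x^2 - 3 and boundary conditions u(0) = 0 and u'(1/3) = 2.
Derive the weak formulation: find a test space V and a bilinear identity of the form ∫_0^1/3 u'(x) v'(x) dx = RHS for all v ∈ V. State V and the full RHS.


V = {v ∈ H^1(0, 1/3) : v(0) = 0} (test functions vanish at x = 0 where u is specified); weak form: ∫_0^1/3 u'v' dx = ∫_0^1/3 (-3*x^2 - 3) v dx + 2·v(1/3) for all v ∈ V.

Multiply both sides by a test function v and integrate from 0 to 1/3:
  ∫_0^1/3 −u''(x) v(x) dx = ∫_0^1/3 f(x) v(x) dx.
Integrate the LHS by parts once:
  ∫_0^1/3 −u'' v dx = −[u'(x) v(x)]_0^1/3 + ∫_0^1/3 u'(x) v'(x) dx.
Thus ∫_0^1/3 u'(x) v'(x) dx = ∫_0^1/3 f(x) v(x) dx + [u'(x) v(x)]_0^1/3.
Choose V so that boundary terms are either known or forced to vanish.
Mixed BC: u(0) = 0 (Dirichlet) and u'(1/3) = 2 (Neumann). Define V = {v ∈ H^1(0, 1/3) : v(0) = 0}. Then [u' v]_0^1/3 = u'(1/3)·v(1/3) − u'(0)·0 = 2·v(1/3).
Weak formulation: find u (satisfying any essential BC) such that ∫_0^1/3 u'(x) v'(x) dx = ∫_0^1/3 f v dx + 2·v(1/3) for all v ∈ V (Dirichlet at 0 absorbed into V; Neumann datum at x = 1/3 contributes the boundary term).
Substituting f(x) = -3*x^2 - 3, the right-hand side is ∫_0^1/3 (-3*x^2 - 3) v dx + 2·v(1/3).


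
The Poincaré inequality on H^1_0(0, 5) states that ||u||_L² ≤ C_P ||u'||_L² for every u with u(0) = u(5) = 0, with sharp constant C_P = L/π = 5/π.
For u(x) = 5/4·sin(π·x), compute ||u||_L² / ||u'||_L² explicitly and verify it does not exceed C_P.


||u||_L² / ||u'||_L² = 1/π < C_P = 5/π.

u(x) = 5/4·sin(π·x), so u'(x) = 5*π*cos(π*x)/4.
Writing u(x) = A·sin(kπx/L) with A = 5/4 and k = 5, use ∫_0^L sin²(kπx/L) dx = L/2 and ∫_0^L cos²(kπx/L) dx = L/2.
u² = 25/16·sin²(π·x) and (u')² = 25*π^2/16·cos²(π·x), and each of sin², cos² integrates to L/2 = 5/2 over (0, 5).
∫_0^5 u² dx = 125/32, so ||u||_L² = 5*sqrt(10)/8.
∫_0^5 (u')² dx = 125*π^2/32, so ||u'||_L² = 5*sqrt(10)*π/8.
Ratio ||u||_L² / ||u'||_L² = 1/π.
Sharp Poincaré constant on H^1_0(0, 5) is C_P = L/π = 5/π, achieved by sin(π/5·x).
This is the k = 5 harmonic; the ratio L/(kπ) is strictly less than C_P = L/π, consistent with the sharp inequality ||u||_L² ≤ C_P ||u'||_L².


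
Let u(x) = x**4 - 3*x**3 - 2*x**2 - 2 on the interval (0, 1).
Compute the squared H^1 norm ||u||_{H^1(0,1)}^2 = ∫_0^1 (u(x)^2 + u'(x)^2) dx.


||u||_{H^1}^2 = 6329/180

The H^1 norm (squared) on an interval (0, L) is
  ||u||_{H^1}^2 = ∫_0^L u(x)^2 dx + ∫_0^L u'(x)^2 dx.
Compute u'(x) = 4*x**3 - 9*x**2 - 4*x.
Then u(x)^2 = x**8 - 6*x**7 + 5*x**6 + 12*x**5 + 12*x**3 + 8*x**2 + 4 and u'(x)^2 = 16*x**6 - 72*x**5 + 49*x**4 + 72*x**3 + 16*x**2.
Integrate each monomial from 0 to 1 using ∫_0^1 c·x^n dx = c·1^(n+1)/(n+1):
  ∫_0^1 u(x)^2 dx = ∫_0^1 (x^8 - 6*x^7 + 5*x^6 + 12*x^5 + 12*x^3 + 8*x^2 + 4) dx. Term by term:
    ∫_0^1 x^8 dx = 1/9;  ∫_0^1 -6*x^7 dx = -3/4;  ∫_0^1 5*x^6 dx = 5/7;
    ∫_0^1 12*x^5 dx = 2;  ∫_0^1 12*x^3 dx = 3;  ∫_0^1 8*x^2 dx = 8/3;
    ∫_0^1 4 dx = 4.
  Sum: 1/9 − 3/4 + 5/7 + 2 + 3 + 8/3 + 4 = 2959/252.
  ∫_0^1 u'(x)^2 dx = ∫_0^1 (16*x^6 - 72*x^5 + 49*x^4 + 72*x^3 + 16*x^2) dx. Term by term:
    ∫_0^1 16*x^6 dx = 16/7;  ∫_0^1 -72*x^5 dx = -12;  ∫_0^1 49*x^4 dx = 49/5;
    ∫_0^1 72*x^3 dx = 18;  ∫_0^1 16*x^2 dx = 16/3.
  Sum: 16/7 − 12 + 49/5 + 18 + 16/3 = 2459/105.
Adding: ||u||_{H^1}^2 = 2959/252 + 2459/105 = 6329/180.


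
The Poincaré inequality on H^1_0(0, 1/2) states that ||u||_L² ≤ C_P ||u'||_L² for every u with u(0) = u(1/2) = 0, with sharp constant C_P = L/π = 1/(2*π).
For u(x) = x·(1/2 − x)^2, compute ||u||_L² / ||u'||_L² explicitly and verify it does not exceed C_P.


||u||_L² / ||u'||_L² = sqrt(14)/28 < C_P = 1/(2*π).

u(x) = x·(1/2 − x)^2, so u'(x) = (2*x - 1)*(6*x - 1)/4.
u(x) = x·(1/2 − x)^2 vanishes at x = 0 and x = 1/2, so u ∈ H^1_0(0, 1/2). Differentiate via the product rule and integrate the resulting polynomials term by term.
  ∫_0^1/2 u² dx = ∫_0^1/2 (x^6 - 2*x^5 + 3*x^4/2 - x^3/2 + x^2/16) dx. Term by term:
    ∫_0^1/2 x^6 dx = 1/896;  ∫_0^1/2 -2*x^5 dx = -1/192;  ∫_0^1/2 3*x^4/2 dx = 3/320;
    ∫_0^1/2 -x^3/2 dx = -1/128;  ∫_0^1/2 x^2/16 dx = 1/384.
  Sum: 1/896 − 1/192 + 3/320 − 1/128 + 1/384 = 1/13440.
  ∫_0^1/2 (u')² dx = ∫_0^1/2 (9*x^4 - 12*x^3 + 11*x^2/2 - x + 1/16) dx. Term by term:
    ∫_0^1/2 9*x^4 dx = 9/160;  ∫_0^1/2 -12*x^3 dx = -3/16;  ∫_0^1/2 11*x^2/2 dx = 11/48;
    ∫_0^1/2 -x dx = -1/8;  ∫_0^1/2 1/16 dx = 1/32.
  Sum: 9/160 − 3/16 + 11/48 − 1/8 + 1/32 = 1/240.
∫_0^1/2 u² dx = 1/13440, so ||u||_L² = sqrt(210)/1680.
∫_0^1/2 (u')² dx = 1/240, so ||u'||_L² = sqrt(15)/60.
Ratio ||u||_L² / ||u'||_L² = sqrt(14)/28.
Sharp Poincaré constant on H^1_0(0, 1/2) is C_P = L/π = 1/(2*π), achieved by sin(2*π·x).
A polynomial bump cannot attain the sharp Poincaré constant (only the first sine eigenfunction does), so the ratio is strictly less than C_P, consistent with ||u||_L² ≤ C_P ||u'||_L².


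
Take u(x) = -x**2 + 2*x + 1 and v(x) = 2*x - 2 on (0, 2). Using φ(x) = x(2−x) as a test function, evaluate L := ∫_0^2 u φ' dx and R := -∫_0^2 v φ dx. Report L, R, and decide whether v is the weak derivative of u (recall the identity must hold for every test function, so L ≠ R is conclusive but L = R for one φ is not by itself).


LHS = 0, RHS = 0. No, v is not the weak derivative of u.

u(x) = -x**2 + 2*x + 1, classical derivative u'(x) = 2 - 2*x.
φ(x) = x(2−x), so φ'(x) = 2 - 2*x.
Note φ(0) = φ(2) = 0, so the boundary term u·φ vanishes.
LHS = ∫_0^2 u(x) φ'(x) dx = ∫_0^2 (2*x^3 - 6*x^2 + 2*x + 2) dx. Term by term:
  ∫_0^2 2*x^3 dx = 8;  ∫_0^2 -6*x^2 dx = -16;  ∫_0^2 2*x dx = 4;
  ∫_0^2 2 dx = 4.
Sum: 8 − 16 + 4 + 4 = 0.
So LHS = 0.
∫_0^2 v(x) φ(x) dx = ∫_0^2 (-2*x^3 + 6*x^2 - 4*x) dx. Term by term:
  ∫_0^2 -2*x^3 dx = -8;  ∫_0^2 6*x^2 dx = 16;  ∫_0^2 -4*x dx = -8.
Sum: -8 + 16 − 8 = 0.
So RHS = -∫_0^2 v(x) φ(x) dx = 0.
LHS = RHS, so the identity holds for this particular φ. But this is necessary, not sufficient: a weak derivative must satisfy the identity for EVERY test function in C_c^∞(0, 2).
Here u is smooth, so its weak derivative equals its classical derivative u'(x) = 2 - 2*x. Since v(x) = 2*x - 2 ≠ u'(x), v is NOT the weak derivative of u — the agreement for this single φ is a coincidence (the difference v − u' happens to be L²-orthogonal to this φ).


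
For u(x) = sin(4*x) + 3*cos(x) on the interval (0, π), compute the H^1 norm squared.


||u||_{H^1(0,π)}^2 = 32/5 + 35*π/2

u'(x) = -3*sin(x) + 4*cos(4*x).
Expand u² and (u')² and integrate term by term on (0, π), using: for integers n ≥ 1, ∫_0^π sin²(nx) dx = ∫_0^π cos²(nx) dx = π/2; for n ≠ n', ∫_0^π sin(nx)sin(n'x) dx = ∫_0^π cos(nx)cos(n'x) dx = 0; and by product-to-sum, ∫_0^π sin(nx)cos(n'x) dx = ½∫_0^π [sin((n+n')x) + sin((n−n')x)] dx, which is 0 when n+n' is even and 2n/(n²−n'²) when n+n' is odd (it need not vanish on (0, π)).
  u² squared terms: (3)²·∫cos(x)² dx = 9·π/2 = 9*π/2;  (1)²·∫sin(4x)² dx = 1·π/2 = π/2.
  u² cross terms: 2·(3)·(1)·∫cos(x)·sin(4x) dx = 6·(8/15) = 16/5.
  So ∫_0^π u² dx = 9*π/2 + π/2 + 16/5 = 16/5 + 5*π.
  (u')² squared terms: (-3)²·∫sin(x)² dx = 9·π/2 = 9*π/2;  (4)²·∫cos(4x)² dx = 16·π/2 = 8*π.
  (u')² cross terms: 2·(-3)·(4)·∫sin(x)·cos(4x) dx = -24·(-2/15) = 16/5.
  So ∫_0^π (u')² dx = 9*π/2 + 8*π + 16/5 = 16/5 + 25*π/2.
||u||_{H^1}^2 = (16/5 + 5*π) + (16/5 + 25*π/2) = 32/5 + 35*π/2.


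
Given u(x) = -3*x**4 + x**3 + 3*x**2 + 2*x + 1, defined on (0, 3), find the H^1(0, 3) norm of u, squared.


||u||_{H^1}^2 = 5522493/140

The H^1 norm (squared) on an interval (0, L) is
  ||u||_{H^1}^2 = ∫_0^L u(x)^2 dx + ∫_0^L u'(x)^2 dx.
Compute u'(x) = -12*x**3 + 3*x**2 + 6*x + 2.
Then u(x)^2 = 9*x**8 - 6*x**7 - 17*x**6 - 6*x**5 + 7*x**4 + 14*x**3 + 10*x**2 + 4*x + 1 and u'(x)^2 = 144*x**6 - 72*x**5 - 135*x**4 - 12*x**3 + 48*x**2 + 24*x + 4.
Integrate each monomial from 0 to 3 using ∫_0^3 c·x^n dx = c·3^(n+1)/(n+1):
  ∫_0^3 u(x)^2 dx = ∫_0^3 (9*x^8 - 6*x^7 - 17*x^6 - 6*x^5 + 7*x^4 + 14*x^3 + 10*x^2 + 4*x + 1) dx. Term by term:
    ∫_0^3 9*x^8 dx = 19683;  ∫_0^3 -6*x^7 dx = -19683/4;  ∫_0^3 -17*x^6 dx = -37179/7;
    ∫_0^3 -6*x^5 dx = -729;  ∫_0^3 7*x^4 dx = 1701/5;  ∫_0^3 14*x^3 dx = 567/2;
    ∫_0^3 10*x^2 dx = 90;  ∫_0^3 4*x dx = 18;  ∫_0^3 1 dx = 3.
  Sum: 19683 − 19683/4 − 37179/7 − 729 + 1701/5 + 567/2 + 90 + 18 + 3 = 1323933/140.
  ∫_0^3 u'(x)^2 dx = ∫_0^3 (144*x^6 - 72*x^5 - 135*x^4 - 12*x^3 + 48*x^2 + 24*x + 4) dx. Term by term:
    ∫_0^3 144*x^6 dx = 314928/7;  ∫_0^3 -72*x^5 dx = -8748;  ∫_0^3 -135*x^4 dx = -6561;
    ∫_0^3 -12*x^3 dx = -243;  ∫_0^3 48*x^2 dx = 432;  ∫_0^3 24*x dx = 108;
    ∫_0^3 4 dx = 12.
  Sum: 314928/7 − 8748 − 6561 − 243 + 432 + 108 + 12 = 209928/7.
Adding: ||u||_{H^1}^2 = 1323933/140 + 209928/7 = 5522493/140.


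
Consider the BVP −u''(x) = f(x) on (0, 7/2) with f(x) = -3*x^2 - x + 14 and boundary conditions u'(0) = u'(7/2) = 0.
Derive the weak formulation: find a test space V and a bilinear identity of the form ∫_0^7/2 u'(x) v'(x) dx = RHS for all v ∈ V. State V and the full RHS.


V = H^1(0, 7/2) (no boundary constraint on v; u is determined up to an additive constant); weak form: ∫_0^7/2 u'v' dx = ∫_0^7/2 (-3*x^2 - x + 14) v dx for all v ∈ V.

Multiply both sides by a test function v and integrate from 0 to 7/2:
  ∫_0^7/2 −u''(x) v(x) dx = ∫_0^7/2 f(x) v(x) dx.
Integrate the LHS by parts once:
  ∫_0^7/2 −u'' v dx = −[u'(x) v(x)]_0^7/2 + ∫_0^7/2 u'(x) v'(x) dx.
Thus ∫_0^7/2 u'(x) v'(x) dx = ∫_0^7/2 f(x) v(x) dx + [u'(x) v(x)]_0^7/2.
Choose V so that boundary terms are either known or forced to vanish.
u has homogeneous Neumann: u'(0) = u'(7/2) = 0. So [u' v]_0^7/2 = 0·v(7/2) − 0·v(0) = 0 for any v; take V = H^1(0, 7/2).
Weak formulation: find u (satisfying any essential BC) such that ∫_0^7/2 u'(x) v'(x) dx = ∫_0^7/2 f v dx for all v ∈ V (homogeneous Neumann, so boundary terms vanish).
Substituting f(x) = -3*x^2 - x + 14, the right-hand side is ∫_0^7/2 (-3*x^2 - x + 14) v dx.
Compatibility check (pure Neumann): taking v ≡ 1 ∈ V gives 0 = ∫_0^7/2 f dx + (0) − (0), i.e. ∫_0^7/2 f dx must equal u'(0) − u'(7/2) = 0. Indeed ∫_0^7/2 (-3*x^2 - x + 14) dx = 0, so the data are compatible. The solution is then unique only up to an additive constant (fix it e.g. by requiring ∫_0^7/2 u dx = 0).


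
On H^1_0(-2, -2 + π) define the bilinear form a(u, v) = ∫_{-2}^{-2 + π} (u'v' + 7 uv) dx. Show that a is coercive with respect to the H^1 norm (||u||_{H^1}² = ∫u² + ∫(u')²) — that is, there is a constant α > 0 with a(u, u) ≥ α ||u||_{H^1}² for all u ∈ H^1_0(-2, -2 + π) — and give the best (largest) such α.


α = 1

Coercivity of a(·,·) on H^1_0(-2, -2 + π) means a(u, u) ≥ α ||u||_{H^1}² for every u ∈ H^1_0.
The interval has length L = π, and Poincaré/coercivity depend only on L. Here a(u, u) = ∫(u')² + (7)·∫u².
Here c = 7 ≥ 1, so a(u,u) = ∫(u')² + c∫u² ≥ ∫(u')² + ∫u² = ||u||_{H^1}², i.e. α = 1 works. No larger α is possible: a(u,u) ≥ α||u||_{H^1}² means (1−α)∫(u')² ≥ (α−c)∫u², and for the modes u_n = sin(nπ(x−x₀)/L) (x₀ the left endpoint) one has ∫u_n²/∫(u_n')² = (L/(nπ))² → 0, so a(u_n,u_n)/||u_n||_{H^1}² → 1. Hence the optimal constant is α = 1.
Therefore α = 1.


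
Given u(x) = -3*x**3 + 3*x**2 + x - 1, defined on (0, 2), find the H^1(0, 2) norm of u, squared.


||u||_{H^1}^2 = 19408/105

The H^1 norm (squared) on an interval (0, L) is
  ||u||_{H^1}^2 = ∫_0^L u(x)^2 dx + ∫_0^L u'(x)^2 dx.
Compute u'(x) = -9*x**2 + 6*x + 1.
Then u(x)^2 = 9*x**6 - 18*x**5 + 3*x**4 + 12*x**3 - 5*x**2 - 2*x + 1 and u'(x)^2 = 81*x**4 - 108*x**3 + 18*x**2 + 12*x + 1.
Integrate each monomial from 0 to 2 using ∫_0^2 c·x^n dx = c·2^(n+1)/(n+1):
  ∫_0^2 u(x)^2 dx = ∫_0^2 (9*x^6 - 18*x^5 + 3*x^4 + 12*x^3 - 5*x^2 - 2*x + 1) dx. Term by term:
    ∫_0^2 9*x^6 dx = 1152/7;  ∫_0^2 -18*x^5 dx = -192;  ∫_0^2 3*x^4 dx = 96/5;
    ∫_0^2 12*x^3 dx = 48;  ∫_0^2 -5*x^2 dx = -40/3;  ∫_0^2 -2*x dx = -4;
    ∫_0^2 1 dx = 2.
  Sum: 1152/7 − 192 + 96/5 + 48 − 40/3 − 4 + 2 = 2566/105.
  ∫_0^2 u'(x)^2 dx = ∫_0^2 (81*x^4 - 108*x^3 + 18*x^2 + 12*x + 1) dx. Term by term:
    ∫_0^2 81*x^4 dx = 2592/5;  ∫_0^2 -108*x^3 dx = -432;  ∫_0^2 18*x^2 dx = 48;
    ∫_0^2 12*x dx = 24;  ∫_0^2 1 dx = 2.
  Sum: 2592/5 − 432 + 48 + 24 + 2 = 802/5.
Adding: ||u||_{H^1}^2 = 2566/105 + 802/5 = 19408/105.


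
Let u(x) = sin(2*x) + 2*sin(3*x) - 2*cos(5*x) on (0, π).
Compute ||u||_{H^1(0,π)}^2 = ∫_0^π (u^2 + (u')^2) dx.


||u||_{H^1(0,π)}^2 = 416/21 + 149*π/2

u'(x) = 10*sin(5*x) + 2*cos(2*x) + 6*cos(3*x).
Expand u² and (u')² and integrate term by term on (0, π), using: for integers n ≥ 1, ∫_0^π sin²(nx) dx = ∫_0^π cos²(nx) dx = π/2; for n ≠ n', ∫_0^π sin(nx)sin(n'x) dx = ∫_0^π cos(nx)cos(n'x) dx = 0; and by product-to-sum, ∫_0^π sin(nx)cos(n'x) dx = ½∫_0^π [sin((n+n')x) + sin((n−n')x)] dx, which is 0 when n+n' is even and 2n/(n²−n'²) when n+n' is odd (it need not vanish on (0, π)).
  u² squared terms: (-2)²·∫cos(5x)² dx = 4·π/2 = 2*π;  (2)²·∫sin(3x)² dx = 4·π/2 = 2*π;  (1)²·∫sin(2x)² dx = 1·π/2 = π/2.
  u² cross terms: 2·(-2)·(2)·∫cos(5x)·sin(3x) dx = -8·(0) = 0;  2·(-2)·(1)·∫cos(5x)·sin(2x) dx = -4·(-4/21) = 16/21;  2·(2)·(1)·∫sin(3x)·sin(2x) dx = 4·(0) = 0.
  So ∫_0^π u² dx = 2*π + 2*π + π/2 + 0 + 16/21 + 0 = 16/21 + 9*π/2.
  (u')² squared terms: (2)²·∫cos(2x)² dx = 4·π/2 = 2*π;  (6)²·∫cos(3x)² dx = 36·π/2 = 18*π;  (10)²·∫sin(5x)² dx = 100·π/2 = 50*π.
  (u')² cross terms: 2·(2)·(6)·∫cos(2x)·cos(3x) dx = 24·(0) = 0;  2·(2)·(10)·∫cos(2x)·sin(5x) dx = 40·(10/21) = 400/21;  2·(6)·(10)·∫cos(3x)·sin(5x) dx = 120·(0) = 0.
  So ∫_0^π (u')² dx = 2*π + 18*π + 50*π + 0 + 400/21 + 0 = 400/21 + 70*π.
||u||_{H^1}^2 = (16/21 + 9*π/2) + (400/21 + 70*π) = 416/21 + 149*π/2.


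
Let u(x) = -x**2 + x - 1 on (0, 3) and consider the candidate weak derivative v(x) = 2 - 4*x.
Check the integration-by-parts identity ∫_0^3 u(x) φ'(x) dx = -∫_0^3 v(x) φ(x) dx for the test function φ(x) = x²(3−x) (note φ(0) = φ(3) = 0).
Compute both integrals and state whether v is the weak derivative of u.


LHS = 351/20, RHS = 351/10. No, v is not the weak derivative of u.

u(x) = -x**2 + x - 1, classical derivative u'(x) = 1 - 2*x.
φ(x) = x²(3−x), so φ'(x) = 3*x*(2 - x).
Note φ(0) = φ(3) = 0, so the boundary term u·φ vanishes.
LHS = ∫_0^3 u(x) φ'(x) dx = ∫_0^3 (3*x^4 - 9*x^3 + 9*x^2 - 6*x) dx. Term by term:
  ∫_0^3 3*x^4 dx = 729/5;  ∫_0^3 -9*x^3 dx = -729/4;  ∫_0^3 9*x^2 dx = 81;
  ∫_0^3 -6*x dx = -27.
Sum: 729/5 − 729/4 + 81 − 27 = 351/20.
So LHS = 351/20.
∫_0^3 v(x) φ(x) dx = ∫_0^3 (4*x^4 - 14*x^3 + 6*x^2) dx. Term by term:
  ∫_0^3 4*x^4 dx = 972/5;  ∫_0^3 -14*x^3 dx = -567/2;  ∫_0^3 6*x^2 dx = 54.
Sum: 972/5 − 567/2 + 54 = -351/10.
So RHS = -∫_0^3 v(x) φ(x) dx = 351/10.
LHS − RHS = -351/20 ≠ 0, so the identity fails.
(For a valid weak derivative the identity must hold for EVERY test function, in particular this one. The failure shows v is NOT the weak derivative of u.)
Correct weak derivative would be u'(x) = 1 - 2*x.


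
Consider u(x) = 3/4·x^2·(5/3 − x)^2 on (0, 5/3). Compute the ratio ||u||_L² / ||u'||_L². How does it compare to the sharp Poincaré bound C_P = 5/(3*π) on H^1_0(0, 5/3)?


||u||_L² / ||u'||_L² = 5*sqrt(3)/18 < C_P = 5/(3*π).

u(x) = 3/4·x^2·(5/3 − x)^2, so u'(x) = x*(3*x - 5)*(6*x - 5)/6.
u(x) = 3/4·x^2·(5/3 − x)^2 vanishes at x = 0 and x = 5/3, so u ∈ H^1_0(0, 5/3). Differentiate via the product rule and integrate the resulting polynomials term by term.
  ∫_0^5/3 u² dx = ∫_0^5/3 (9*x^8/16 - 15*x^7/4 + 75*x^6/8 - 125*x^5/12 + 625*x^4/144) dx. Term by term:
    ∫_0^5/3 9*x^8/16 dx = 1953125/314928;  ∫_0^5/3 -15*x^7/4 dx = -1953125/69984;  ∫_0^5/3 75*x^6/8 dx = 1953125/40824;
    ∫_0^5/3 -125*x^5/12 dx = -1953125/52488;  ∫_0^5/3 625*x^4/144 dx = 390625/34992.
  Sum: 1953125/314928 − 1953125/69984 + 1953125/40824 − 1953125/52488 + 390625/34992 = 390625/4408992.
  ∫_0^5/3 (u')² dx = ∫_0^5/3 (9*x^6 - 45*x^5 + 325*x^4/4 - 125*x^3/2 + 625*x^2/36) dx. Term by term:
    ∫_0^5/3 9*x^6 dx = 78125/1701;  ∫_0^5/3 -45*x^5 dx = -78125/486;  ∫_0^5/3 325*x^4/4 dx = 203125/972;
    ∫_0^5/3 -125*x^3/2 dx = -78125/648;  ∫_0^5/3 625*x^2/36 dx = 78125/2916.
  Sum: 78125/1701 − 78125/486 + 203125/972 − 78125/648 + 78125/2916 = 15625/40824.
∫_0^5/3 u² dx = 390625/4408992, so ||u||_L² = 625*sqrt(42)/13608.
∫_0^5/3 (u')² dx = 15625/40824, so ||u'||_L² = 125*sqrt(14)/756.
Ratio ||u||_L² / ||u'||_L² = 5*sqrt(3)/18.
Sharp Poincaré constant on H^1_0(0, 5/3) is C_P = L/π = 5/(3*π), achieved by sin(3*π/5·x).
A polynomial bump cannot attain the sharp Poincaré constant (only the first sine eigenfunction does), so the ratio is strictly less than C_P, consistent with ||u||_L² ≤ C_P ||u'||_L².


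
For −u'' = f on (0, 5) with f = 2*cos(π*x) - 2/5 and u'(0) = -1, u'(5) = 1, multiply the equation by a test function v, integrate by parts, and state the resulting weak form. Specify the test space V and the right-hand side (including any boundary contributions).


V = H^1(0, 5) (v unrestricted at boundary; u is determined up to an additive constant); weak form: ∫_0^5 u'v' dx = ∫_0^5 (2*cos(π*x) - 2/5) v dx + v(5) + v(0) for all v ∈ V.

Multiply both sides by a test function v and integrate from 0 to 5:
  ∫_0^5 −u''(x) v(x) dx = ∫_0^5 f(x) v(x) dx.
Integrate the LHS by parts once:
  ∫_0^5 −u'' v dx = −[u'(x) v(x)]_0^5 + ∫_0^5 u'(x) v'(x) dx.
Thus ∫_0^5 u'(x) v'(x) dx = ∫_0^5 f(x) v(x) dx + [u'(x) v(x)]_0^5.
Choose V so that boundary terms are either known or forced to vanish.
u has inhomogeneous Neumann u'(0) = -1, u'(5) = 1. [u' v]_0^5 = (1)·v(5) − (-1)·v(0) = v(5) + v(0). Take V = H^1(0, 5); boundary term becomes part of RHS.
Weak formulation: find u (satisfying any essential BC) such that ∫_0^5 u'(x) v'(x) dx = ∫_0^5 f v dx + v(5) + v(0) for all v ∈ V (Neumann data are natural BCs: they enter the RHS as boundary terms).
Substituting f(x) = 2*cos(π*x) - 2/5, the right-hand side is ∫_0^5 (2*cos(π*x) - 2/5) v dx + v(5) + v(0).
Compatibility check (pure Neumann): taking v ≡ 1 ∈ V gives 0 = ∫_0^5 f dx + (1) − (-1), i.e. ∫_0^5 f dx must equal u'(0) − u'(5) = -2. Indeed ∫_0^5 (2*cos(π*x) - 2/5) dx = -2, so the data are compatible. The solution is then unique only up to an additive constant (fix it e.g. by requiring ∫_0^5 u dx = 0).


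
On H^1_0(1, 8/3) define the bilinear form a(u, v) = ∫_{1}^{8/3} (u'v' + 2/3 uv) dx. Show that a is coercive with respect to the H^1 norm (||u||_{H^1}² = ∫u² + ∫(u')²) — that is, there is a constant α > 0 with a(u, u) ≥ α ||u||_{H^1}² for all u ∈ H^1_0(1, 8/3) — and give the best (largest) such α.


α = (50 + 27*π^2)/(3*(25 + 9*π^2))

Coercivity of a(·,·) on H^1_0(1, 8/3) means a(u, u) ≥ α ||u||_{H^1}² for every u ∈ H^1_0.
The interval has length L = 5/3, and Poincaré/coercivity depend only on L. Here a(u, u) = ∫(u')² + (2/3)·∫u².
Here 0 < c = 2/3 < 1. The condition a(u,u) ≥ α||u||_{H^1}² reads (1−α)∫(u')² ≥ (α−c)∫u². Any admissible α is ≤ 1 (rapidly oscillating u have ∫u²/∫(u')² → 0), and α = 1 would force 0 ≥ (1−c)∫u², impossible since c < 1; so 1−α > 0. By the sharp Poincaré inequality on H^1_0 of an interval of length L, ∫(u')² ≥ (π/L)²∫u² with equality for the first sine mode sin(π(x−x₀)/L) (x₀ the left endpoint), so the inequality holds for all u iff (1−α)(π/L)² ≥ α − c, i.e. α ≤ ((π/L)² + c)/((π/L)² + 1) = (1 + c(L/π)²)/(1 + (L/π)²). With (π/L)² = 9*π^2/25 and c = 2/3, the largest admissible constant is α = ((π/L)² + c)/((π/L)² + 1).
Simplifying, α = (50 + 27*π^2)/(3*(25 + 9*π^2)).


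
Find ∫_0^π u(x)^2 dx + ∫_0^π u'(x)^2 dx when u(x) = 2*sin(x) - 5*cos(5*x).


||u||_{H^1(0,π)}^2 = 329*π

u'(x) = 25*sin(5*x) + 2*cos(x).
Expand u² and (u')² and integrate term by term on (0, π), using: for integers n ≥ 1, ∫_0^π sin²(nx) dx = ∫_0^π cos²(nx) dx = π/2; for n ≠ n', ∫_0^π sin(nx)sin(n'x) dx = ∫_0^π cos(nx)cos(n'x) dx = 0; and by product-to-sum, ∫_0^π sin(nx)cos(n'x) dx = ½∫_0^π [sin((n+n')x) + sin((n−n')x)] dx, which is 0 when n+n' is even and 2n/(n²−n'²) when n+n' is odd (it need not vanish on (0, π)).
  u² squared terms: (-5)²·∫cos(5x)² dx = 25·π/2 = 25*π/2;  (2)²·∫sin(x)² dx = 4·π/2 = 2*π.
  u² cross terms: 2·(-5)·(2)·∫cos(5x)·sin(x) dx = -20·(0) = 0.
  So ∫_0^π u² dx = 25*π/2 + 2*π + 0 = 29*π/2.
  (u')² squared terms: (2)²·∫cos(x)² dx = 4·π/2 = 2*π;  (25)²·∫sin(5x)² dx = 625·π/2 = 625*π/2.
  (u')² cross terms: 2·(2)·(25)·∫cos(x)·sin(5x) dx = 100·(0) = 0.
  So ∫_0^π (u')² dx = 2*π + 625*π/2 + 0 = 629*π/2.
||u||_{H^1}^2 = (29*π/2) + (629*π/2) = 329*π.


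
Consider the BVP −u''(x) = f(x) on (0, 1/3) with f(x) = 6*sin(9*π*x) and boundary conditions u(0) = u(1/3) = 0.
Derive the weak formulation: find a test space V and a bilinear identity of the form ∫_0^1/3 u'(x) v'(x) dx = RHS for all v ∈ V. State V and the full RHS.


V = H^1_0(0, 1/3) (so v(0) = v(1/3) = 0); weak form: ∫_0^1/3 u'v' dx = ∫_0^1/3 (6*sin(9*π*x)) v dx for all v ∈ V.

Multiply both sides by a test function v and integrate from 0 to 1/3:
  ∫_0^1/3 −u''(x) v(x) dx = ∫_0^1/3 f(x) v(x) dx.
Integrate the LHS by parts once:
  ∫_0^1/3 −u'' v dx = −[u'(x) v(x)]_0^1/3 + ∫_0^1/3 u'(x) v'(x) dx.
Thus ∫_0^1/3 u'(x) v'(x) dx = ∫_0^1/3 f(x) v(x) dx + [u'(x) v(x)]_0^1/3.
Choose V so that boundary terms are either known or forced to vanish.
u is Dirichlet: u(0) = u(1/3) = 0. Let V = H^1_0(0, 1/3); then v(0) = v(1/3) = 0, and [u' v]_0^1/3 = 0.
Weak formulation: find u (satisfying any essential BC) such that ∫_0^1/3 u'(x) v'(x) dx = ∫_0^1/3 f v dx for all v ∈ V.
Substituting f(x) = 6*sin(9*π*x), the right-hand side is ∫_0^1/3 (6*sin(9*π*x)) v dx.


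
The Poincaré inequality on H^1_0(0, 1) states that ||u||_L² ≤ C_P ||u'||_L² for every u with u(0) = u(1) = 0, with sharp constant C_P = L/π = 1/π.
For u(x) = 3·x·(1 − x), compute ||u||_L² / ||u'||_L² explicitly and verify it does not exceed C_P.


||u||_L² / ||u'||_L² = sqrt(10)/10 < C_P = 1/π.

u(x) = 3·x·(1 − x), so u'(x) = 3 - 6*x.
u(x) = 3·x·(1 − x) vanishes at x = 0 and x = 1, so u ∈ H^1_0(0, 1). Differentiate via the product rule and integrate the resulting polynomials term by term.
  ∫_0^1 u² dx = ∫_0^1 (9*x^4 - 18*x^3 + 9*x^2) dx. Term by term:
    ∫_0^1 9*x^4 dx = 9/5;  ∫_0^1 -18*x^3 dx = -9/2;  ∫_0^1 9*x^2 dx = 3.
  Sum: 9/5 − 9/2 + 3 = 3/10.
  ∫_0^1 (u')² dx = ∫_0^1 (36*x^2 - 36*x + 9) dx. Term by term:
    ∫_0^1 36*x^2 dx = 12;  ∫_0^1 -36*x dx = -18;  ∫_0^1 9 dx = 9.
  Sum: 12 − 18 + 9 = 3.
∫_0^1 u² dx = 3/10, so ||u||_L² = sqrt(30)/10.
∫_0^1 (u')² dx = 3, so ||u'||_L² = sqrt(3).
Ratio ||u||_L² / ||u'||_L² = sqrt(10)/10.
Sharp Poincaré constant on H^1_0(0, 1) is C_P = L/π = 1/π, achieved by sin(π·x).
A polynomial bump cannot attain the sharp Poincaré constant (only the first sine eigenfunction does), so the ratio is strictly less than C_P, consistent with ||u||_L² ≤ C_P ||u'||_L².


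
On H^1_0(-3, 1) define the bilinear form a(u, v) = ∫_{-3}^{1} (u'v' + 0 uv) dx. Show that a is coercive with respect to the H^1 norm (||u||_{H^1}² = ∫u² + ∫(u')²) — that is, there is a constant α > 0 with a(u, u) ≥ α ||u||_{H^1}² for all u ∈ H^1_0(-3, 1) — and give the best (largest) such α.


α = π^2/(π^2 + 16)

Coercivity of a(·,·) on H^1_0(-3, 1) means a(u, u) ≥ α ||u||_{H^1}² for every u ∈ H^1_0.
The interval has length L = 4, and Poincaré/coercivity depend only on L. Here a(u, u) = ∫(u')² + (0)·∫u².
Here c = 0, so a(u,u) = ∫(u')² alone. The condition a(u,u) ≥ α||u||_{H^1}² reads (1−α)∫(u')² ≥ (α−c)∫u². Any admissible α is ≤ 1 (rapidly oscillating u have ∫u²/∫(u')² → 0), and α = 1 would force 0 ≥ (1−c)∫u², impossible since c < 1; so 1−α > 0. By the sharp Poincaré inequality on H^1_0 of an interval of length L, ∫(u')² ≥ (π/L)²∫u² with equality for the first sine mode sin(π(x−x₀)/L) (x₀ the left endpoint), so the inequality holds for all u iff (1−α)(π/L)² ≥ α − c, i.e. α ≤ ((π/L)² + c)/((π/L)² + 1) = (1 + c(L/π)²)/(1 + (L/π)²). (Direct route, valid since c ≤ 0: Poincaré gives c∫u² ≥ c(L/π)²∫(u')², so a(u,u) ≥ (1 + c(L/π)²)∫(u')², while ||u||_{H^1}² ≤ (1 + (L/π)²)∫(u')²; dividing yields the same α.) With (π/L)² = π^2/16 and c = 0, the largest admissible constant is α = ((π/L)² + c)/((π/L)² + 1).
Simplifying, α = π^2/(π^2 + 16).


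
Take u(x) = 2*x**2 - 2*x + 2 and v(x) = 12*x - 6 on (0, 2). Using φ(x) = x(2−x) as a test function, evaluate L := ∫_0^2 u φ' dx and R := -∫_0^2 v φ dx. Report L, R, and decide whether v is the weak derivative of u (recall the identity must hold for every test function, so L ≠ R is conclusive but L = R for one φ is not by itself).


LHS = -8/3, RHS = -8. No, v is not the weak derivative of u.

u(x) = 2*x**2 - 2*x + 2, classical derivative u'(x) = 4*x - 2.
φ(x) = x(2−x), so φ'(x) = 2 - 2*x.
Note φ(0) = φ(2) = 0, so the boundary term u·φ vanishes.
LHS = ∫_0^2 u(x) φ'(x) dx = ∫_0^2 (-4*x^3 + 8*x^2 - 8*x + 4) dx. Term by term:
  ∫_0^2 -4*x^3 dx = -16;  ∫_0^2 8*x^2 dx = 64/3;  ∫_0^2 -8*x dx = -16;
  ∫_0^2 4 dx = 8.
Sum: -16 + 64/3 − 16 + 8 = -8/3.
So LHS = -8/3.
∫_0^2 v(x) φ(x) dx = ∫_0^2 (-12*x^3 + 30*x^2 - 12*x) dx. Term by term:
  ∫_0^2 -12*x^3 dx = -48;  ∫_0^2 30*x^2 dx = 80;  ∫_0^2 -12*x dx = -24.
Sum: -48 + 80 − 24 = 8.
So RHS = -∫_0^2 v(x) φ(x) dx = -8.
LHS − RHS = 16/3 ≠ 0, so the identity fails.
(For a valid weak derivative the identity must hold for EVERY test function, in particular this one. The failure shows v is NOT the weak derivative of u.)
Correct weak derivative would be u'(x) = 4*x - 2.


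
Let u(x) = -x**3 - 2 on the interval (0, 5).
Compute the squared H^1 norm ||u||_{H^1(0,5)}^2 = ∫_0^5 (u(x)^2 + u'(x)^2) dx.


||u||_{H^1}^2 = 122015/7

The H^1 norm (squared) on an interval (0, L) is
  ||u||_{H^1}^2 = ∫_0^L u(x)^2 dx + ∫_0^L u'(x)^2 dx.
Compute u'(x) = -3*x**2.
Then u(x)^2 = x**6 + 4*x**3 + 4 and u'(x)^2 = 9*x**4.
Integrate each monomial from 0 to 5 using ∫_0^5 c·x^n dx = c·5^(n+1)/(n+1):
  ∫_0^5 u(x)^2 dx = ∫_0^5 (x^6 + 4*x^3 + 4) dx. Term by term:
    ∫_0^5 x^6 dx = 78125/7;  ∫_0^5 4*x^3 dx = 625;  ∫_0^5 4 dx = 20.
  Sum: 78125/7 + 625 + 20 = 82640/7.
  ∫_0^5 u'(x)^2 dx = ∫_0^5 (9*x^4) dx. Term by term:
    ∫_0^5 9*x^4 dx = 5625.
Adding: ||u||_{H^1}^2 = 82640/7 + 5625 = 122015/7.


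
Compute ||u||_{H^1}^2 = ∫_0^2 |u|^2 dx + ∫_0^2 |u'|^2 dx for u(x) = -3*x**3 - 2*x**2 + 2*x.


||u||_{H^1}^2 = 99656/105

The H^1 norm (squared) on an interval (0, L) is
  ||u||_{H^1}^2 = ∫_0^L u(x)^2 dx + ∫_0^L u'(x)^2 dx.
Compute u'(x) = -9*x**2 - 4*x + 2.
Then u(x)^2 = 9*x**6 + 12*x**5 - 8*x**4 - 8*x**3 + 4*x**2 and u'(x)^2 = 81*x**4 + 72*x**3 - 20*x**2 - 16*x + 4.
Integrate each monomial from 0 to 2 using ∫_0^2 c·x^n dx = c·2^(n+1)/(n+1):
  ∫_0^2 u(x)^2 dx = ∫_0^2 (9*x^6 + 12*x^5 - 8*x^4 - 8*x^3 + 4*x^2) dx. Term by term:
    ∫_0^2 9*x^6 dx = 1152/7;  ∫_0^2 12*x^5 dx = 128;  ∫_0^2 -8*x^4 dx = -256/5;
    ∫_0^2 -8*x^3 dx = -32;  ∫_0^2 4*x^2 dx = 32/3.
  Sum: 1152/7 + 128 − 256/5 − 32 + 32/3 = 23104/105.
  ∫_0^2 u'(x)^2 dx = ∫_0^2 (81*x^4 + 72*x^3 - 20*x^2 - 16*x + 4) dx. Term by term:
    ∫_0^2 81*x^4 dx = 2592/5;  ∫_0^2 72*x^3 dx = 288;  ∫_0^2 -20*x^2 dx = -160/3;
    ∫_0^2 -16*x dx = -32;  ∫_0^2 4 dx = 8.
  Sum: 2592/5 + 288 − 160/3 − 32 + 8 = 10936/15.
Adding: ||u||_{H^1}^2 = 23104/105 + 10936/15 = 99656/105.


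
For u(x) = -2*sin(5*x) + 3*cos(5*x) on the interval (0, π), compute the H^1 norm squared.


||u||_{H^1(0,π)}^2 = 169*π

u'(x) = -15*sin(5*x) - 10*cos(5*x).
Expand u² and (u')² and integrate term by term on (0, π), using: for integers n ≥ 1, ∫_0^π sin²(nx) dx = ∫_0^π cos²(nx) dx = π/2; for n ≠ n', ∫_0^π sin(nx)sin(n'x) dx = ∫_0^π cos(nx)cos(n'x) dx = 0; and by product-to-sum, ∫_0^π sin(nx)cos(n'x) dx = ½∫_0^π [sin((n+n')x) + sin((n−n')x)] dx, which is 0 when n+n' is even and 2n/(n²−n'²) when n+n' is odd (it need not vanish on (0, π)).
  u² squared terms: (-2)²·∫sin(5x)² dx = 4·π/2 = 2*π;  (3)²·∫cos(5x)² dx = 9·π/2 = 9*π/2.
  u² cross terms: 2·(-2)·(3)·∫sin(5x)·cos(5x) dx = -12·(0) = 0.
  So ∫_0^π u² dx = 2*π + 9*π/2 + 0 = 13*π/2.
  (u')² squared terms: (-15)²·∫sin(5x)² dx = 225·π/2 = 225*π/2;  (-10)²·∫cos(5x)² dx = 100·π/2 = 50*π.
  (u')² cross terms: 2·(-15)·(-10)·∫sin(5x)·cos(5x) dx = 300·(0) = 0.
  So ∫_0^π (u')² dx = 225*π/2 + 50*π + 0 = 325*π/2.
||u||_{H^1}^2 = (13*π/2) + (325*π/2) = 169*π.


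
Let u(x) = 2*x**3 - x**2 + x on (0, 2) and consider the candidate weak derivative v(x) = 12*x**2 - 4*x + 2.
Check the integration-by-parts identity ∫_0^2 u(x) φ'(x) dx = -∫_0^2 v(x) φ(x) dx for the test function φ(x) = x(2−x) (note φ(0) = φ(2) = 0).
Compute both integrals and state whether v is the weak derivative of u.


LHS = -124/15, RHS = -248/15. No, v is not the weak derivative of u.

u(x) = 2*x**3 - x**2 + x, classical derivative u'(x) = 6*x**2 - 2*x + 1.
φ(x) = x(2−x), so φ'(x) = 2 - 2*x.
Note φ(0) = φ(2) = 0, so the boundary term u·φ vanishes.
LHS = ∫_0^2 u(x) φ'(x) dx = ∫_0^2 (-4*x^4 + 6*x^3 - 4*x^2 + 2*x) dx. Term by term:
  ∫_0^2 -4*x^4 dx = -128/5;  ∫_0^2 6*x^3 dx = 24;  ∫_0^2 -4*x^2 dx = -32/3;
  ∫_0^2 2*x dx = 4.
Sum: -128/5 + 24 − 32/3 + 4 = -124/15.
So LHS = -124/15.
∫_0^2 v(x) φ(x) dx = ∫_0^2 (-12*x^4 + 28*x^3 - 10*x^2 + 4*x) dx. Term by term:
  ∫_0^2 -12*x^4 dx = -384/5;  ∫_0^2 28*x^3 dx = 112;  ∫_0^2 -10*x^2 dx = -80/3;
  ∫_0^2 4*x dx = 8.
Sum: -384/5 + 112 − 80/3 + 8 = 248/15.
So RHS = -∫_0^2 v(x) φ(x) dx = -248/15.
LHS − RHS = 124/15 ≠ 0, so the identity fails.
(For a valid weak derivative the identity must hold for EVERY test function, in particular this one. The failure shows v is NOT the weak derivative of u.)
Correct weak derivative would be u'(x) = 6*x**2 - 2*x + 1.


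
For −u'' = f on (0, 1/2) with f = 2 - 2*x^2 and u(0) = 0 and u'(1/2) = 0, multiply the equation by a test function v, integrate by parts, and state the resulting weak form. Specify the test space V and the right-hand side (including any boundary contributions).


V = {v ∈ H^1(0, 1/2) : v(0) = 0} (test functions vanish at x = 0 where u is specified); weak form: ∫_0^1/2 u'v' dx = ∫_0^1/2 (2 - 2*x^2) v dx for all v ∈ V.

Multiply both sides by a test function v and integrate from 0 to 1/2:
  ∫_0^1/2 −u''(x) v(x) dx = ∫_0^1/2 f(x) v(x) dx.
Integrate the LHS by parts once:
  ∫_0^1/2 −u'' v dx = −[u'(x) v(x)]_0^1/2 + ∫_0^1/2 u'(x) v'(x) dx.
Thus ∫_0^1/2 u'(x) v'(x) dx = ∫_0^1/2 f(x) v(x) dx + [u'(x) v(x)]_0^1/2.
Choose V so that boundary terms are either known or forced to vanish.
Mixed BC: u(0) = 0 (Dirichlet) and u'(1/2) = 0 (Neumann). Define V = {v ∈ H^1(0, 1/2) : v(0) = 0}. Then [u' v]_0^1/2 = u'(1/2)·v(1/2) − u'(0)·0 = 0.
Weak formulation: find u (satisfying any essential BC) such that ∫_0^1/2 u'(x) v'(x) dx = ∫_0^1/2 f v dx for all v ∈ V (Dirichlet at 0 absorbed into V; the Neumann datum at x = 1/2 is zero, so no boundary term remains).
Substituting f(x) = 2 - 2*x^2, the right-hand side is ∫_0^1/2 (2 - 2*x^2) v dx.


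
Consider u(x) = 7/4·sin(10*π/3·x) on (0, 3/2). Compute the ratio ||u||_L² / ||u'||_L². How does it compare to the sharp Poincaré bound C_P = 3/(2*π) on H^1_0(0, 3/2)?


||u||_L² / ||u'||_L² = 3/(10*π) < C_P = 3/(2*π).

u(x) = 7/4·sin(10*π/3·x), so u'(x) = 35*π*cos(10*π*x/3)/6.
Writing u(x) = A·sin(kπx/L) with A = 7/4 and k = 5, use ∫_0^L sin²(kπx/L) dx = L/2 and ∫_0^L cos²(kπx/L) dx = L/2.
u² = 49/16·sin²(10*π/3·x) and (u')² = 1225*π^2/36·cos²(10*π/3·x), and each of sin², cos² integrates to L/2 = 3/4 over (0, 3/2).
∫_0^3/2 u² dx = 147/64, so ||u||_L² = 7*sqrt(3)/8.
∫_0^3/2 (u')² dx = 1225*π^2/48, so ||u'||_L² = 35*sqrt(3)*π/12.
Ratio ||u||_L² / ||u'||_L² = 3/(10*π).
Sharp Poincaré constant on H^1_0(0, 3/2) is C_P = L/π = 3/(2*π), achieved by sin(2*π/3·x).
This is the k = 5 harmonic; the ratio L/(kπ) is strictly less than C_P = L/π, consistent with the sharp inequality ||u||_L² ≤ C_P ||u'||_L².


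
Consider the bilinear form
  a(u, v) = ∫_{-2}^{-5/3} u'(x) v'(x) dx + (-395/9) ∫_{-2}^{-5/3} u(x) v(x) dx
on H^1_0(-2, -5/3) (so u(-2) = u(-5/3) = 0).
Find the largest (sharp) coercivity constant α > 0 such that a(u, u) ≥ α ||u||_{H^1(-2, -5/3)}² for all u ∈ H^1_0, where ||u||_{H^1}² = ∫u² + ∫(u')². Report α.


α = (-395 + 81*π^2)/(9*(1 + 9*π^2))

Coercivity of a(·,·) on H^1_0(-2, -5/3) means a(u, u) ≥ α ||u||_{H^1}² for every u ∈ H^1_0.
The interval has length L = 1/3, and Poincaré/coercivity depend only on L. Here a(u, u) = ∫(u')² + (-395/9)·∫u².
Here c = -395/9 < 0 with |c| < (π/L)² = 9*π^2, so coercivity still holds. The condition a(u,u) ≥ α||u||_{H^1}² reads (1−α)∫(u')² ≥ (α−c)∫u². Any admissible α is ≤ 1 (rapidly oscillating u have ∫u²/∫(u')² → 0), and α = 1 would force 0 ≥ (1−c)∫u², impossible since c < 1; so 1−α > 0. By the sharp Poincaré inequality on H^1_0 of an interval of length L, ∫(u')² ≥ (π/L)²∫u² with equality for the first sine mode sin(π(x−x₀)/L) (x₀ the left endpoint), so the inequality holds for all u iff (1−α)(π/L)² ≥ α − c, i.e. α ≤ ((π/L)² + c)/((π/L)² + 1) = (1 + c(L/π)²)/(1 + (L/π)²). (Direct route, valid since c ≤ 0: Poincaré gives c∫u² ≥ c(L/π)²∫(u')², so a(u,u) ≥ (1 + c(L/π)²)∫(u')², while ||u||_{H^1}² ≤ (1 + (L/π)²)∫(u')²; dividing yields the same α.) With (π/L)² = 9*π^2 and c = -395/9, the largest admissible constant is α = ((π/L)² + c)/((π/L)² + 1).
Simplifying, α = (-395 + 81*π^2)/(9*(1 + 9*π^2)).


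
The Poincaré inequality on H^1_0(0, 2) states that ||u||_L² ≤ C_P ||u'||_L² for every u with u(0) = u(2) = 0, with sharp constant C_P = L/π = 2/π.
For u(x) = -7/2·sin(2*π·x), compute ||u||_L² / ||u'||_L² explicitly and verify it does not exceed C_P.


||u||_L² / ||u'||_L² = 1/(2*π) < C_P = 2/π.

u(x) = -7/2·sin(2*π·x), so u'(x) = -7*π*cos(2*π*x).
Writing u(x) = A·sin(kπx/L) with A = -7/2 and k = 4, use ∫_0^L sin²(kπx/L) dx = L/2 and ∫_0^L cos²(kπx/L) dx = L/2.
u² = 49/4·sin²(2*π·x) and (u')² = 49*π^2·cos²(2*π·x), and each of sin², cos² integrates to L/2 = 1 over (0, 2).
∫_0^2 u² dx = 49/4, so ||u||_L² = 7/2.
∫_0^2 (u')² dx = 49*π^2, so ||u'||_L² = 7*π.
Ratio ||u||_L² / ||u'||_L² = 1/(2*π).
Sharp Poincaré constant on H^1_0(0, 2) is C_P = L/π = 2/π, achieved by sin(π/2·x).
This is the k = 4 harmonic; the ratio L/(kπ) is strictly less than C_P = L/π, consistent with the sharp inequality ||u||_L² ≤ C_P ||u'||_L².


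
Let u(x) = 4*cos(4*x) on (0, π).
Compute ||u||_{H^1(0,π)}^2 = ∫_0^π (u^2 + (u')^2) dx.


||u||_{H^1(0,π)}^2 = 136*π

u'(x) = -16*sin(4*x).
Expand u² and (u')² and integrate term by term on (0, π), using: for integers n ≥ 1, ∫_0^π sin²(nx) dx = ∫_0^π cos²(nx) dx = π/2; for n ≠ n', ∫_0^π sin(nx)sin(n'x) dx = ∫_0^π cos(nx)cos(n'x) dx = 0; and by product-to-sum, ∫_0^π sin(nx)cos(n'x) dx = ½∫_0^π [sin((n+n')x) + sin((n−n')x)] dx, which is 0 when n+n' is even and 2n/(n²−n'²) when n+n' is odd (it need not vanish on (0, π)).
  u² squared terms: (4)²·∫cos(4x)² dx = 16·π/2 = 8*π.
  So ∫_0^π u² dx = 8*π.
  (u')² squared terms: (-16)²·∫sin(4x)² dx = 256·π/2 = 128*π.
  So ∫_0^π (u')² dx = 128*π.
||u||_{H^1}^2 = (8*π) + (128*π) = 136*π.


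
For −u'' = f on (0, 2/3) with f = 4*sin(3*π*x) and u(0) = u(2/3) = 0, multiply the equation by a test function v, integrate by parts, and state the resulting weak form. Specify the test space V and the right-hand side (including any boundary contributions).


V = H^1_0(0, 2/3) (so v(0) = v(2/3) = 0); weak form: ∫_0^2/3 u'v' dx = ∫_0^2/3 (4*sin(3*π*x)) v dx for all v ∈ V.

Multiply both sides by a test function v and integrate from 0 to 2/3:
  ∫_0^2/3 −u''(x) v(x) dx = ∫_0^2/3 f(x) v(x) dx.
Integrate the LHS by parts once:
  ∫_0^2/3 −u'' v dx = −[u'(x) v(x)]_0^2/3 + ∫_0^2/3 u'(x) v'(x) dx.
Thus ∫_0^2/3 u'(x) v'(x) dx = ∫_0^2/3 f(x) v(x) dx + [u'(x) v(x)]_0^2/3.
Choose V so that boundary terms are either known or forced to vanish.
u is Dirichlet: u(0) = u(2/3) = 0. Let V = H^1_0(0, 2/3); then v(0) = v(2/3) = 0, and [u' v]_0^2/3 = 0.
Weak formulation: find u (satisfying any essential BC) such that ∫_0^2/3 u'(x) v'(x) dx = ∫_0^2/3 f v dx for all v ∈ V.
Substituting f(x) = 4*sin(3*π*x), the right-hand side is ∫_0^2/3 (4*sin(3*π*x)) v dx.


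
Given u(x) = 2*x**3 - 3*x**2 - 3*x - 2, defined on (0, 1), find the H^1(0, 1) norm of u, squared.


||u||_{H^1}^2 = 2357/70

The H^1 norm (squared) on an interval (0, L) is
  ||u||_{H^1}^2 = ∫_0^L u(x)^2 dx + ∫_0^L u'(x)^2 dx.
Compute u'(x) = 6*x**2 - 6*x - 3.
Then u(x)^2 = 4*x**6 - 12*x**5 - 3*x**4 + 10*x**3 + 21*x**2 + 12*x + 4 and u'(x)^2 = 36*x**4 - 72*x**3 + 36*x + 9.
Integrate each monomial from 0 to 1 using ∫_0^1 c·x^n dx = c·1^(n+1)/(n+1):
  ∫_0^1 u(x)^2 dx = ∫_0^1 (4*x^6 - 12*x^5 - 3*x^4 + 10*x^3 + 21*x^2 + 12*x + 4) dx. Term by term:
    ∫_0^1 4*x^6 dx = 4/7;  ∫_0^1 -12*x^5 dx = -2;  ∫_0^1 -3*x^4 dx = -3/5;
    ∫_0^1 10*x^3 dx = 5/2;  ∫_0^1 21*x^2 dx = 7;  ∫_0^1 12*x dx = 6;
    ∫_0^1 4 dx = 4.
  Sum: 4/7 − 2 − 3/5 + 5/2 + 7 + 6 + 4 = 1223/70.
  ∫_0^1 u'(x)^2 dx = ∫_0^1 (36*x^4 - 72*x^3 + 36*x + 9) dx. Term by term:
    ∫_0^1 36*x^4 dx = 36/5;  ∫_0^1 -72*x^3 dx = -18;  ∫_0^1 36*x dx = 18;
    ∫_0^1 9 dx = 9.
  Sum: 36/5 − 18 + 18 + 9 = 81/5.
Adding: ||u||_{H^1}^2 = 1223/70 + 81/5 = 2357/70.


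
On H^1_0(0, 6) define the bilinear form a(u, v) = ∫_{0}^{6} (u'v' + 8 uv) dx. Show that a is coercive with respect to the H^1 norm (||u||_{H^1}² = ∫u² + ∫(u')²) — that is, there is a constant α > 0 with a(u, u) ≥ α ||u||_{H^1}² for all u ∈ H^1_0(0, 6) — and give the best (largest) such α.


α = 1

Coercivity of a(·,·) on H^1_0(0, 6) means a(u, u) ≥ α ||u||_{H^1}² for every u ∈ H^1_0.
The interval has length L = 6, and Poincaré/coercivity depend only on L. Here a(u, u) = ∫(u')² + (8)·∫u².
Here c = 8 ≥ 1, so a(u,u) = ∫(u')² + c∫u² ≥ ∫(u')² + ∫u² = ||u||_{H^1}², i.e. α = 1 works. No larger α is possible: a(u,u) ≥ α||u||_{H^1}² means (1−α)∫(u')² ≥ (α−c)∫u², and for the modes u_n = sin(nπ(x−x₀)/L) (x₀ the left endpoint) one has ∫u_n²/∫(u_n')² = (L/(nπ))² → 0, so a(u_n,u_n)/||u_n||_{H^1}² → 1. Hence the optimal constant is α = 1.
Therefore α = 1.


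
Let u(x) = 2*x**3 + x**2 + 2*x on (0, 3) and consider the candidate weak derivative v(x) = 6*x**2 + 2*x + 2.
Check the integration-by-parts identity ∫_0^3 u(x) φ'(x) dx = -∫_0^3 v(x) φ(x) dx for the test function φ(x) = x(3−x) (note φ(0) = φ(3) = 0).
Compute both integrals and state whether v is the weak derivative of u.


LHS = -477/5, RHS = -477/5. Yes, v = u' weakly.

u(x) = 2*x**3 + x**2 + 2*x, classical derivative u'(x) = 6*x**2 + 2*x + 2.
φ(x) = x(3−x), so φ'(x) = 3 - 2*x.
Note φ(0) = φ(3) = 0, so the boundary term u·φ vanishes.
LHS = ∫_0^3 u(x) φ'(x) dx = ∫_0^3 (-4*x^4 + 4*x^3 - x^2 + 6*x) dx. Term by term:
  ∫_0^3 -4*x^4 dx = -972/5;  ∫_0^3 4*x^3 dx = 81;  ∫_0^3 -x^2 dx = -9;
  ∫_0^3 6*x dx = 27.
Sum: -972/5 + 81 − 9 + 27 = -477/5.
So LHS = -477/5.
∫_0^3 v(x) φ(x) dx = ∫_0^3 (-6*x^4 + 16*x^3 + 4*x^2 + 6*x) dx. Term by term:
  ∫_0^3 -6*x^4 dx = -1458/5;  ∫_0^3 16*x^3 dx = 324;  ∫_0^3 4*x^2 dx = 36;
  ∫_0^3 6*x dx = 27.
Sum: -1458/5 + 324 + 36 + 27 = 477/5.
So RHS = -∫_0^3 v(x) φ(x) dx = -477/5.
LHS = RHS, so the identity holds for this test φ.
Moreover u is smooth here and v(x) = u'(x) = 6*x**2 + 2*x + 2 pointwise, so the identity holds for every test function. Hence v is the weak derivative of u.
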